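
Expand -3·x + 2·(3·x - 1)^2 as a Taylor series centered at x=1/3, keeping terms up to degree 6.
-1 - 3·(x - 1/3) + 18·(x - 1/3)^2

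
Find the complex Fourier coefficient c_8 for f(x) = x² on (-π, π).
Compute the real Fourier coefficients first: a_8 = 1/16, b_8 = 0.
Then c_8 = (a_8 − i·b_8)/2 = 1/32.

Final answer: 1/32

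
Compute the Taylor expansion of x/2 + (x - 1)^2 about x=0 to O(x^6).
x^2 - 3·x/2 + 1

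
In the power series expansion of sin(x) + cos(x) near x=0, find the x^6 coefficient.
Expand to order 6: sin(x) + cos(x) = -x^6/720 + x^5/120 + x^4/24 - x^3/6 - x^2/2 + x + 1 + O(x^7).
The coefficient of x^6 is -1/720.

Final answer: -1/720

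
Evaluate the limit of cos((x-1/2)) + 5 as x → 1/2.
Direct substitution at x = 1/2 gives 6.

Final answer: 6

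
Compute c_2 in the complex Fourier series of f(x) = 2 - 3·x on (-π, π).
Compute the real Fourier coefficients first: a_2 = 0, b_2 = 3.
Then c_2 = (a_2 − i·b_2)/2 = -3·i/2.

Final answer: -3·i/2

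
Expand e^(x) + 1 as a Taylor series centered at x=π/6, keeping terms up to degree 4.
1 + e^(π/6) + e^(π/6)·(x - π/6) + e^(π/6)·(x - π/6)^2/2 + e^(π/6)·(x - π/6)^3/6 + e^(π/6)·(x - π/6)^4/24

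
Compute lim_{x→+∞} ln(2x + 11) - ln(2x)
This is an ∞ − ∞ indeterminate form.
Combine the logarithms: ln(2x+11) − ln(2x) = ln((2x+11)/(2x)) = ln(1 + 11/(2x)) → ln(1) = 0.
Limit = 0.

Final answer: 0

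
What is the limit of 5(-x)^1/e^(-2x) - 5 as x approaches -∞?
The quotient is an ∞/∞ indeterminate form as x → -∞.
Compare growth rates of the dominant terms (exponentials ≫ polynomials ≫ logarithms), or apply L'Hôpital's rule; the quotient → 0.
Adding the constant: 0 - 5 = -5. Limit = -5.

Final answer: -5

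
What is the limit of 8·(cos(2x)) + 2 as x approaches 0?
Direct substitution at x = 0 gives 10.

Final answer: 10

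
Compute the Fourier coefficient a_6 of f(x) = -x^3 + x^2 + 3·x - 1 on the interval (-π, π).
a_6 = (1/π) ∫_{-π}^{π} f(x)·cos(6x) dx.
Evaluate the integral (use parity and integration by parts as needed): a_6 = 1/9.

Final answer: 1/9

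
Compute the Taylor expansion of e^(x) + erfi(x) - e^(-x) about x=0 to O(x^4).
x^3·(1/3 + 2/(3·√(π))) + x·(2/√(π) + 2)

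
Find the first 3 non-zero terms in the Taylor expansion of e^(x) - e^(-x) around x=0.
x^5/60 + x^3/3 + 2·x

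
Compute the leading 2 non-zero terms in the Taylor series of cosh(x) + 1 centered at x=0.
x^2/2 + 2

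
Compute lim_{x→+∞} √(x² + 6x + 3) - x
This is an ∞ − ∞ indeterminate form.
Multiply and divide by the conjugate √(x²+6x + 3) + x; the x² terms cancel, leaving (6x + 3)/(√(x²+6x + 3)+x) → 6/2 = 3.
Limit = 3.

Final answer: 3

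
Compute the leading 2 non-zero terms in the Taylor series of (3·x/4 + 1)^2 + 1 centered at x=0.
3·x/2 + 2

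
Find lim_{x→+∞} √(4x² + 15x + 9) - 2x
As x → +∞: multiply by the conjugate to get (15x+9)/(√(4x²+15x+9)+2x); the denominator ~ 4x, so the limit is 15/4.
Limit = 15/4.

Final answer: 15/4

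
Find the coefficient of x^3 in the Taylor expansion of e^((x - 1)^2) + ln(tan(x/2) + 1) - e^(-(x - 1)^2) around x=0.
-10·e/3 + 1/12 + 2·e^(-1)/3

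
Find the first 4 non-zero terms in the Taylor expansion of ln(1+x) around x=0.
-x^4/4 + x^3/3 - x^2/2 + x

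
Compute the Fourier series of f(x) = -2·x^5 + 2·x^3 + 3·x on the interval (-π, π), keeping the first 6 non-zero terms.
(-498 - 4·π^4 + 84·π^2)·sin(x) + (-12·π^2 + 15 + 2·π^4)·sin(2·x) + (-4·π^4/3 - 70/81 + 116·π^2/27)·sin(3·x) + (-9·π^2/4 - 21/32 + π^4)·sin(4·x) + (-4·π^4/5 + 534/625 + 36·π^2/25)·sin(5·x) + (-28·π^2/27 - 67/81 + 2·π^4/3)·sin(6·x)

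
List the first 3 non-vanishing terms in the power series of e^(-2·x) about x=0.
2·x^2 - 2·x + 1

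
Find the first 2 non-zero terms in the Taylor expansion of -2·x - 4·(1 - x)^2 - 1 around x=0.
6·x - 5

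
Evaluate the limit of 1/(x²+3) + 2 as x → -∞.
Evaluate the dominant behaviour as x → -∞; each term tends to a finite value or vanishes.
Limit = 2.

Final answer: 2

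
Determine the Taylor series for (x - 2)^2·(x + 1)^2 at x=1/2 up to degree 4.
81/16 - 9·(x - 1/2)^2/2 + (x - 1/2)^4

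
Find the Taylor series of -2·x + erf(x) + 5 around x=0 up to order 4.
-2·x^3/(3·√(π)) + x·(-2 + 2/√(π)) + 5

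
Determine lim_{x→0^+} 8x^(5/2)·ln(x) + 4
The product is a 0·∞ indeterminate form at x → 0⁺.
Rewrite the product as 8·ln(x) / x^(-5/2) and apply L'Hôpital, or use the standard hierarchy x^(-5/2) ≫ |ln x| as x → 0⁺.
The indeterminate product → 0, so the limit = 4.

Final answer: 4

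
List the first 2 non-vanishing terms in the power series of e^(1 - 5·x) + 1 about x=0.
-5·e·x + 1 + e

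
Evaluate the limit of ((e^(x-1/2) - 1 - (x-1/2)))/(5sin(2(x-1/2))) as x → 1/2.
Both numerator and denominator → 0 as x → 1/2; this is a 0/0 indeterminate form.
Expand each to leading order near x = 1/2: numerator ~ (x - 1/2)^2/2, denominator ~ 10·(x - 1/2).
The limit of the ratio is 0.

Final answer: 0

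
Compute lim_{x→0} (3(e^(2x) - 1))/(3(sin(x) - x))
Both numerator and denominator → 0 as x → 0; this is a 0/0 indeterminate form.
Expand each to leading order near x = 0: numerator ~ 6·x, denominator ~ -x^3/2.
The limit of the ratio is -∞.

Final answer: -∞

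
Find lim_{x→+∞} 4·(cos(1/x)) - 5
Evaluate the dominant behaviour as x → +∞; each term tends to a finite value or vanishes.
Limit = -1.

Final answer: -1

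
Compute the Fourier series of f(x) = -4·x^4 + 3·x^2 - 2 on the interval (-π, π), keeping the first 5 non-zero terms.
(-204 + 32·π^2)·cos(x) + (15 - 8·π^2)·cos(2·x) + (-100/27 + 32·π^2/9)·cos(3·x) + (3/2 - 2·π^2)·cos(4·x) - 4·π^4/5 - 2 + π^2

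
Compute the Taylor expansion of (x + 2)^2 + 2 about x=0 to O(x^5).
x^2 + 4·x + 6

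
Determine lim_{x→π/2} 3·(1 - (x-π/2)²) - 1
Direct substitution at x = π/2 gives 2.

Final answer: 2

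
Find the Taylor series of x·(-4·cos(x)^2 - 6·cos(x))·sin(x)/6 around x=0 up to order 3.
-5·x^2/3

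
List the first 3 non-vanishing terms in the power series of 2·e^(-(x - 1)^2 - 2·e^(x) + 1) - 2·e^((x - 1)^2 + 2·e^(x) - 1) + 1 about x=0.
x^3·(-2·e^(2)/3 - 2·e^(-2)/3) + x^2·(-4·e^(2) - 4·e^(-2)) - 2·e^(2) + 2·e^(-2) + 1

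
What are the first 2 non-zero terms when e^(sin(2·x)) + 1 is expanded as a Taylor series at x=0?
2·x + 2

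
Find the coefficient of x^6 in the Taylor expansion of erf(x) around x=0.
Expand to order 6: erf(x) = x^5/(5·√(π)) - 2·x^3/(3·√(π)) + 2·x/√(π) + O(x^7).
The coefficient of x^6 is 0.

Final answer: 0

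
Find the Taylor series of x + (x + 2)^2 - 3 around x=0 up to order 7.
x^2 + 5·x + 1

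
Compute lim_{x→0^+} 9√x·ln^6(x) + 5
The product is a 0·∞ indeterminate form at x → 0⁺.
Rewrite the product as 9·ln^6(x) / x^(-1/2) and apply L'Hôpital, or use the standard hierarchy x^(-1/2) ≫ |ln x|^6 as x → 0⁺.
The indeterminate product → 0, so the limit = 5.

Final answer: 5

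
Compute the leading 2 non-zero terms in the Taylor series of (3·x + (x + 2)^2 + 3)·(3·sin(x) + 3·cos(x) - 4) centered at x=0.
14·x - 7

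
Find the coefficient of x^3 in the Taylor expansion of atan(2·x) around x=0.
Expand to order 3: atan(2·x) = -8·x^3/3 + 2·x + O(x^4).
The coefficient of x^3 is -8/3.

Final answer: -8/3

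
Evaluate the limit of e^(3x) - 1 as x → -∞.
Evaluate the dominant behaviour as x → -∞; each term tends to a finite value or vanishes.
Limit = -1.

Final answer: -1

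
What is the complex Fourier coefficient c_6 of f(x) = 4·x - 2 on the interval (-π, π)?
Compute the real Fourier coefficients first: a_6 = 0, b_6 = -4/3.
Then c_6 = (a_6 − i·b_6)/2 = 2·i/3.

Final answer: 2·i/3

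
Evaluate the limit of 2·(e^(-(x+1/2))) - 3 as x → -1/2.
Direct substitution at x = -1/2 gives -1.

Final answer: -1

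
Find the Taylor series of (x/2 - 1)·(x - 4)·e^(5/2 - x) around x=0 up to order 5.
-29·x^5·e^(5/2)/120 + 11·x^4·e^(5/2)/12 - 8·x^3·e^(5/2)/3 + 11·x^2·e^(5/2)/2 - 7·x·e^(5/2) + 4·e^(5/2)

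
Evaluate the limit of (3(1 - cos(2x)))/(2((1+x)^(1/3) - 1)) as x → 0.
Both numerator and denominator → 0 as x → 0; this is a 0/0 indeterminate form.
Expand each to leading order near x = 0: numerator ~ 6·x^2, denominator ~ 2·x/3.
The limit of the ratio is 0.

Final answer: 0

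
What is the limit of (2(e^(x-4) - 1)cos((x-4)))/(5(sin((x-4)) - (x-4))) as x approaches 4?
Both numerator and denominator → 0 as x → 4; this is a 0/0 indeterminate form.
Expand each to leading order near x = 4: numerator ~ 2·(x - 4), denominator ~ -5·(x - 4)^3/6.
The limit of the ratio is -∞.

Final answer: -∞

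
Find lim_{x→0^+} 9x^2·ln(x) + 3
The product is a 0·∞ indeterminate form at x → 0⁺.
Rewrite the product as 9·ln(x) / x^(-2) and apply L'Hôpital, or use the standard hierarchy x^(-2) ≫ |ln x| as x → 0⁺.
The indeterminate product → 0, so the limit = 3.

Final answer: 3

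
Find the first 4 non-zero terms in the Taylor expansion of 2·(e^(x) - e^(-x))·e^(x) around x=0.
4·x^4/3 + 8·x^3/3 + 4·x^2 + 4·x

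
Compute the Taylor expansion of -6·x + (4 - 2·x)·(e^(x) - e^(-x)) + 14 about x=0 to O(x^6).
x^5/15 - 2·x^4/3 + 4·x^3/3 - 4·x^2 + 2·x + 14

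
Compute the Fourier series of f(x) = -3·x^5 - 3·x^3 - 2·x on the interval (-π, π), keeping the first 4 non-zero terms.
(-688 - 6·π^4 + 114·π^2)·sin(x) + (-12·π^2 + 20 + 3·π^4)·sin(2·x) + (-2·π^4 - 80/27 + 22·π^2/9)·sin(3·x) + (-3·π^2/8 + 73/64 + 3·π^4/2)·sin(4·x)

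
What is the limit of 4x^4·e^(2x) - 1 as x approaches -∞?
The product is a 0·∞ indeterminate form at x → -∞.
Rewrite the product as 4x^4 / e^(-2x) (an ∞/∞ form) and apply L'Hôpital, or use the standard hierarchy e^(2|x|) ≫ |x^4| as x → -∞.
The indeterminate product → 0, so the limit = -1.

Final answer: -1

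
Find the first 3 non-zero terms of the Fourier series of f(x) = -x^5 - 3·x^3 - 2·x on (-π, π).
(-208 - 2·π^4 + 34·π^2)·sin(x) + (-2·π^2 + 5 + π^4)·sin(2·x) + (-2·π^4/3 - 14·π^2/27 - 80/81)·sin(3·x)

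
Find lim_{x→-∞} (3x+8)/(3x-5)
Evaluate the dominant behaviour as x → -∞; each term tends to a finite value or vanishes.
Limit = 1.

Final answer: 1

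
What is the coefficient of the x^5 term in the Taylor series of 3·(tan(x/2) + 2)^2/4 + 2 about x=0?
Expand to order 5: 3·(tan(x/2) + 2)^2/4 + 2 = x^5/80 + x^4/32 + x^3/8 + 3·x^2/16 + 3·x/2 + 5 + O(x^6).
The coefficient of x^5 is 1/80.

Final answer: 1/80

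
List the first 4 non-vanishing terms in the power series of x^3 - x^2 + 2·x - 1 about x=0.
x^3 - x^2 + 2·x - 1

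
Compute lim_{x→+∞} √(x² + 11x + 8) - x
This is an ∞ − ∞ indeterminate form.
Multiply and divide by the conjugate √(x²+11x + 8) + x; the x² terms cancel, leaving (11x + 8)/(√(x²+11x + 8)+x) → 11/2.
Limit = 11/2.

Final answer: 11/2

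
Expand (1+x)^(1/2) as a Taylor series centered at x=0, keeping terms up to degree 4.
-5·x^4/128 + x^3/16 - x^2/8 + x/2 + 1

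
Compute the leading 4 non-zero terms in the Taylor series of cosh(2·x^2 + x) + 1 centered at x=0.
49·x^4/24 + 2·x^3 + x^2/2 + 2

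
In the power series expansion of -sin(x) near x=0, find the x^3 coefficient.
Expand to order 3: -sin(x) = x^3/6 - x + O(x^4).
The coefficient of x^3 is 1/6.

Final answer: 1/6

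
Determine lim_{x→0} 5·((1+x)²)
Direct substitution at x = 0 gives 5.

Final answer: 5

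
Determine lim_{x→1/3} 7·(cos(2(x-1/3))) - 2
Direct substitution at x = 1/3 gives 5.

Final answer: 5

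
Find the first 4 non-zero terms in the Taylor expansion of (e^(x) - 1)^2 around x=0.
x^5/4 + 7·x^4/12 + x^3 + x^2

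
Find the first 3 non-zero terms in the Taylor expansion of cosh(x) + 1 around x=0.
x^4/24 + x^2/2 + 2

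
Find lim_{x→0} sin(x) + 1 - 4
Direct substitution at x = 0 gives -3.

Final answer: -3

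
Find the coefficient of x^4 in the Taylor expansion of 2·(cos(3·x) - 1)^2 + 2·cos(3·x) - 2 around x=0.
Expand to order 4: 2·(cos(3·x) - 1)^2 + 2·cos(3·x) - 2 = 189·x^4/4 - 9·x^2 + O(x^5).
The coefficient of x^4 is 189/4.

Final answer: 189/4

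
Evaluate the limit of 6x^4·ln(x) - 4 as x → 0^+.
The product is a 0·∞ indeterminate form at x → 0⁺.
Rewrite the product as 6·ln(x) / x^(-4) and apply L'Hôpital, or use the standard hierarchy x^(-4) ≫ |ln x| as x → 0⁺.
The indeterminate product → 0, so the limit = -4.

Final answer: -4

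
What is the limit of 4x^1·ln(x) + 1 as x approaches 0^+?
The product is a 0·∞ indeterminate form at x → 0⁺.
Rewrite the product as 4·ln(x) / x^(-1) and apply L'Hôpital, or use the standard hierarchy x^(-1) ≫ |ln x| as x → 0⁺.
The indeterminate product → 0, so the limit = 1.

Final answer: 1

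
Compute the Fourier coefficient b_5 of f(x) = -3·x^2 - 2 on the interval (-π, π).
b_5 = (1/π) ∫_{-π}^{π} f(x)·sin(5x) dx.
Evaluate the integral (use parity and integration by parts as needed): b_5 = 0.

Final answer: 0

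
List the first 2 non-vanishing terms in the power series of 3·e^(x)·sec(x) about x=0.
3·x + 3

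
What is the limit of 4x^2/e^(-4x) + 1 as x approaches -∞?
The quotient is an ∞/∞ indeterminate form as x → -∞.
Compare growth rates of the dominant terms (exponentials ≫ polynomials ≫ logarithms), or apply L'Hôpital's rule; the quotient → 0.
Adding the constant: 0 + 1 = 1. Limit = 1.

Final answer: 1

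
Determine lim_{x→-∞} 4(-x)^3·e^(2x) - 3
The product is a 0·∞ indeterminate form at x → -∞.
Rewrite the product as 4(-x)^3 / e^(-2x) (an ∞/∞ form) and apply L'Hôpital, or use the standard hierarchy e^(2|x|) ≫ |(-x)^3| as x → -∞.
The indeterminate product → 0, so the limit = -3.

Final answer: -3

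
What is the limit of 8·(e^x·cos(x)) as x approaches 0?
Direct substitution at x = 0 gives 8.

Final answer: 8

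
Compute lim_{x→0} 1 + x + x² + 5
Direct substitution at x = 0 gives 6.

Final answer: 6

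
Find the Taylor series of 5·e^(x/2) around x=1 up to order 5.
5·e^(1/2) + 5·e^(1/2)·(x - 1)/2 + 5·e^(1/2)·(x - 1)^2/8 + 5·e^(1/2)·(x - 1)^3/48 + 5·e^(1/2)·(x - 1)^4/384 + e^(1/2)·(x - 1)^5/768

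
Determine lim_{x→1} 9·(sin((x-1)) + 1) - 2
Direct substitution at x = 1 gives 7.

Final answer: 7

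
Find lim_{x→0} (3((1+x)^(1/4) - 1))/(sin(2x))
Both numerator and denominator → 0 as x → 0; this is a 0/0 indeterminate form.
Expand each to leading order near x = 0: numerator ~ 3·x/4, denominator ~ 2·x.
The limit of the ratio is 3/8.

Final answer: 3/8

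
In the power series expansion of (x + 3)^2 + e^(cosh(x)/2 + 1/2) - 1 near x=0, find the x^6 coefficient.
Expand to order 6: (x + 3)^2 + e^(cosh(x)/2 + 1/2) - 1 = 49·e·x^6/5760 + 5·e·x^4/96 + x^2·(e/4 + 1) + 6·x + e + 8 + O(x^7).
The coefficient of x^6 is 49·e/5760.

Final answer: 49·e/5760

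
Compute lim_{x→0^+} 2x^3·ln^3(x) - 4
The product is a 0·∞ indeterminate form at x → 0⁺.
Rewrite the product as 2·ln^3(x) / x^(-3) and apply L'Hôpital, or use the standard hierarchy x^(-3) ≫ |ln x|^3 as x → 0⁺.
The indeterminate product → 0, so the limit = -4.

Final answer: -4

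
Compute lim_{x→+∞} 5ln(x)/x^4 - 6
The quotient is an ∞/∞ indeterminate form as x → +∞.
The polynomial denominator x^4 dominates the logarithmic numerator (any positive power of x ≫ ln(x) as x → ∞), so the quotient → 0.
Adding the constant: 0 - 6 = -6. Limit = -6.

Final answer: -6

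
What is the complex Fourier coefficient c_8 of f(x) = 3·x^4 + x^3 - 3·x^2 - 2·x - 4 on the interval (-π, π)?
Compute the real Fourier coefficients first: a_8 = -57/256 + 3·π^2/8, b_8 = 67/128 - π^2/4.
Then c_8 = (a_8 − i·b_8)/2 = -57/512 + 3·π^2/16 - 67·i/256 + i·π^2/8.

Final answer: -57/512 + 3·π^2/16 - 67·i/256 + i·π^2/8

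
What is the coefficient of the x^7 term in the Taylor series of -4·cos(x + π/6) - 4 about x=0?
Expand to order 7: -4·cos(x + π/6) - 4 = -x^7/2520 + √(3)·x^6/360 + x^5/60 - √(3)·x^4/12 - x^3/3 + √(3)·x^2 + 2·x - 4 - 2·√(3) + O(x^8).
The coefficient of x^7 is -1/2520.

Final answer: -1/2520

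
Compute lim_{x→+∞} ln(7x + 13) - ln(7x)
This is an ∞ − ∞ indeterminate form.
Combine the logarithms: ln(7x+13) − ln(7x) = ln((7x+13)/(7x)) = ln(1 + 13/(7x)) → ln(1) = 0.
Limit = 0.

Final answer: 0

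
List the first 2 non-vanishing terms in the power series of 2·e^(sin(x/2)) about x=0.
x + 2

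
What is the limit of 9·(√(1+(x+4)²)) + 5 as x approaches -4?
Direct substitution at x = -4 gives 14.

Final answer: 14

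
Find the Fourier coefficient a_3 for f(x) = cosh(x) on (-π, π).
a_3 = (1/π) ∫_{-π}^{π} f(x)·cos(3x) dx.
Evaluate the integral (use parity and integration by parts as needed): a_3 = -sinh(π)/(5·π).

Final answer: -sinh(π)/(5·π)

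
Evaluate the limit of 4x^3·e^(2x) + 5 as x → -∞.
The product is a 0·∞ indeterminate form at x → -∞.
Rewrite the product as 4x^3 / e^(-2x) (an ∞/∞ form) and apply L'Hôpital, or use the standard hierarchy e^(2|x|) ≫ |x^3| as x → -∞.
The indeterminate product → 0, so the limit = 5.

Final answer: 5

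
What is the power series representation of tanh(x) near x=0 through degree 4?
-x^3/3 + x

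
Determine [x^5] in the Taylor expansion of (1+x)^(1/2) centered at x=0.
Expand to order 5: (1+x)^(1/2) = 7·x^5/256 - 5·x^4/128 + x^3/16 - x^2/8 + x/2 + 1 + O(x^6).
The coefficient of x^5 is 7/256.

Final answer: 7/256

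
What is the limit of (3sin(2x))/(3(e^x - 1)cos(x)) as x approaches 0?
Both numerator and denominator → 0 as x → 0; this is a 0/0 indeterminate form.
Expand each to leading order near x = 0: numerator ~ 6·x, denominator ~ 3·x.
The limit of the ratio is 2.

Final answer: 2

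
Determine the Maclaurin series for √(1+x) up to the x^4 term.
-5·x^4/128 + x^3/16 - x^2/8 + x/2 + 1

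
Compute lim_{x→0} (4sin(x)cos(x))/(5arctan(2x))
Both numerator and denominator → 0 as x → 0; this is a 0/0 indeterminate form.
Expand each to leading order near x = 0: numerator ~ 4·x, denominator ~ 10·x.
The limit of the ratio is 2/5.

Final answer: 2/5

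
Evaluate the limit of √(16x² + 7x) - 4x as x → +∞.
As x → +∞: multiply by the conjugate to get (7x)/(√(16x²+7x)+4x); the denominator ~ 8x, so the limit is 7/8.
Limit = 7/8.

Final answer: 7/8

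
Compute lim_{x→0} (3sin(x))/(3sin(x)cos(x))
Both numerator and denominator → 0 as x → 0; this is a 0/0 indeterminate form.
Expand each to leading order near x = 0: numerator ~ 3·x, denominator ~ 3·x.
The limit of the ratio is 1.

Final answer: 1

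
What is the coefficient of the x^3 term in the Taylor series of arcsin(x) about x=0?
Expand to order 3: arcsin(x) = x^3/6 + x + O(x^4).
The coefficient of x^3 is 1/6.

Final answer: 1/6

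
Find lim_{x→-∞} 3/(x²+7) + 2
Evaluate the dominant behaviour as x → -∞; each term tends to a finite value or vanishes.
Limit = 2.

Final answer: 2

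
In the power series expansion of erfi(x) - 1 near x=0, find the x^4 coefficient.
Expand to order 4: erfi(x) - 1 = 2·x^3/(3·√(π)) + 2·x/√(π) - 1 + O(x^5).
The coefficient of x^4 is 0.

Final answer: 0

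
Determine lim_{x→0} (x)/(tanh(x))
Both numerator and denominator → 0 as x → 0; this is a 0/0 indeterminate form.
Expand each to leading order near x = 0: numerator ~ x, denominator ~ x.
The limit of the ratio is 1.

Final answer: 1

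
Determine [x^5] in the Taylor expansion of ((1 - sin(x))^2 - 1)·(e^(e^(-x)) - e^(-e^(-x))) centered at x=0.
Expand to order 5: ((1 - sin(x))^2 - 1)·(e^(e^(-x)) - e^(-e^(-x))) = x^5·(-43·e/30 + 3·e^(-1)/5) + x^4·(-e^(-1)/3 + 2·e) + x^3·(-8·e/3 - 4·e^(-1)/3) + x^2·(e^(-1) + 3·e) + x·(-2·e + 2·e^(-1)) + O(x^6).
The coefficient of x^5 is -43·e/30 + 3·e^(-1)/5.

Final answer: -43·e/30 + 3·e^(-1)/5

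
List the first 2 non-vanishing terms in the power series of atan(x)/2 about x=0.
-x^3/6 + x/2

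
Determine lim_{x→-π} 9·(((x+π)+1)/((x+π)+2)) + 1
Direct substitution at x = -π gives 11/2.

Final answer: 11/2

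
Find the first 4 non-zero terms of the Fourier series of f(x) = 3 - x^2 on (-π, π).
4·cos(x) - cos(2·x) + 4·cos(3·x)/9 - π^2/3 + 3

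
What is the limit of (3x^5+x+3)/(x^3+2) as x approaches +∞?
This is an ∞/∞ indeterminate form as x → +∞.
Divide numerator and denominator by x^5 and let the lower-order terms vanish; the numerator's degree 5 exceeds the denominator's degree 3, so the quotient diverges.
Limit = ∞.

Final answer: ∞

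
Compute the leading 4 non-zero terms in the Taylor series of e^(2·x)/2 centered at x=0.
2·x^3/3 + x^2 + x + 1/2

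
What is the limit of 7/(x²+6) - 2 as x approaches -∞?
Evaluate the dominant behaviour as x → -∞; each term tends to a finite value or vanishes.
Limit = -2.

Final answer: -2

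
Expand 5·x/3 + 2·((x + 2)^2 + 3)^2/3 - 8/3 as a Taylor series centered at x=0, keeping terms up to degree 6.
2·x^4/3 + 16·x^3/3 + 20·x^2 + 39·x + 30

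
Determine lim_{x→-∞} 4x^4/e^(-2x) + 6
The quotient is an ∞/∞ indeterminate form as x → -∞.
Compare growth rates of the dominant terms (exponentials ≫ polynomials ≫ logarithms), or apply L'Hôpital's rule; the quotient → 0.
Adding the constant: 0 + 6 = 6. Limit = 6.

Final answer: 6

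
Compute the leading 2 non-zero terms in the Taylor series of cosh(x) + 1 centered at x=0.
x^2/2 + 2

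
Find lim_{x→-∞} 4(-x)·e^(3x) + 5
The product is a 0·∞ indeterminate form at x → -∞.
Rewrite the product as 4(-x) / e^(-3x) (an ∞/∞ form) and apply L'Hôpital, or use the standard hierarchy e^(3|x|) ≫ |(-x)| as x → -∞.
The indeterminate product → 0, so the limit = 5.

Final answer: 5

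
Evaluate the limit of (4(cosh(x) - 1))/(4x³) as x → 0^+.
Both numerator and denominator → 0 as x → 0^+; this is a 0/0 indeterminate form.
Expand each to leading order near x = 0: numerator ~ 2·x^2, denominator ~ 4·x^3.
The limit of the ratio is ∞.

Final answer: ∞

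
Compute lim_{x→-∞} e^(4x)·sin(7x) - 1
Evaluate the dominant behaviour as x → -∞; each term tends to a finite value or vanishes.
Limit = -1.

Final answer: -1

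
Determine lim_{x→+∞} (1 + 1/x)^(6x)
As x → +∞: write (1 + 1/x)^(6x) = ((1 + 1/x)^x)^6 → (e^1)^6 = e^6.
Limit = e^(6).

Final answer: e^(6)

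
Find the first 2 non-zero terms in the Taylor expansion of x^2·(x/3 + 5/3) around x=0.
x^3/3 + 5·x^2/3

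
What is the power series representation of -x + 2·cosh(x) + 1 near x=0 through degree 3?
x^2 - x + 3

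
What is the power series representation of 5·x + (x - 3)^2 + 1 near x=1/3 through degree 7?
88/9 - (x - 1/3)/3 + (x - 1/3)^2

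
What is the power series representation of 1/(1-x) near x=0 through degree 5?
x^5 + x^4 + x^3 + x^2 + x + 1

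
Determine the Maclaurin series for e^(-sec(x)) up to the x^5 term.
-x^4·e^(-1)/12 - x^2·e^(-1)/2 + e^(-1)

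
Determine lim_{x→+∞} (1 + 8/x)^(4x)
As x → +∞: write (1 + 8/x)^(4x) = ((1 + 8/x)^x)^4 → (e^8)^4 = e^32.
Limit = e^(32).

Final answer: e^(32)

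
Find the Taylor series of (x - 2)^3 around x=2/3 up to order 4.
-64/27 + 16·(x - 2/3)/3 - 4·(x - 2/3)^2 + (x - 2/3)^3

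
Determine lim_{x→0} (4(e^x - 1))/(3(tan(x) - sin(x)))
Both numerator and denominator → 0 as x → 0; this is a 0/0 indeterminate form.
Expand each to leading order near x = 0: numerator ~ 4·x, denominator ~ 3·x^3/2.
The limit of the ratio is ∞.

Final answer: ∞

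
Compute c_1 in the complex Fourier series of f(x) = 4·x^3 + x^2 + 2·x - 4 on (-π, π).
Compute the real Fourier coefficients first: a_1 = -4, b_1 = -44 + 8·π^2.
Then c_1 = (a_1 − i·b_1)/2 = -2 - 4·i·π^2 + 22·i.

Final answer: -2 - 4·i·π^2 + 22·i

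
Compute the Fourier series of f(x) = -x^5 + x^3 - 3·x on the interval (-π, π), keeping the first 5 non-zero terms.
(-258 - 2·π^4 + 42·π^2)·sin(x) + (-6·π^2 + 12 + π^4)·sin(2·x) + (-2·π^4/3 - 278/81 + 58·π^2/27)·sin(3·x) + (-9·π^2/8 + 123/64 + π^4/2)·sin(4·x) + (-2·π^4/5 - 858/625 + 18·π^2/25)·sin(5·x)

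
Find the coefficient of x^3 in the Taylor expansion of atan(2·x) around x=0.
Expand to order 3: atan(2·x) = -8·x^3/3 + 2·x + O(x^4).
The coefficient of x^3 is -8/3.

Final answer: -8/3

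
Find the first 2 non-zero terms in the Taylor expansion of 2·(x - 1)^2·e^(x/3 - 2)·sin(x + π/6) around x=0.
x·(-5·e^(-2)/3 + √(3)·e^(-2)) + e^(-2)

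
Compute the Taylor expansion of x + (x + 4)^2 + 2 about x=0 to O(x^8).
x^2 + 9·x + 18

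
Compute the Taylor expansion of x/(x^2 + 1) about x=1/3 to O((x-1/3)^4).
3/10 + 18·(x - 1/3)/25 - 351·(x - 1/3)^2/500 - 567·(x - 1/3)^3/2500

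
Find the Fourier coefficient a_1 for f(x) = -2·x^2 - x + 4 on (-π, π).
a_1 = (1/π) ∫_{-π}^{π} f(x)·cos(1x) dx.
Evaluate the integral (use parity and integration by parts as needed): a_1 = 8.

Final answer: 8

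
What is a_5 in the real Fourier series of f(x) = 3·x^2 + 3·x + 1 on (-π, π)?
a_5 = (1/π) ∫_{-π}^{π} f(x)·cos(5x) dx.
Evaluate the integral (use parity and integration by parts as needed): a_5 = -12/25.

Final answer: -12/25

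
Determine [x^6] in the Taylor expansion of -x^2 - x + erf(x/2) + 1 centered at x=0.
Expand to order 6: -x^2 - x + erf(x/2) + 1 = x^5/(160·√(π)) - x^3/(12·√(π)) - x^2 + x·(-1 + 1/√(π)) + 1 + O(x^7).
The coefficient of x^6 is 0.

Final answer: 0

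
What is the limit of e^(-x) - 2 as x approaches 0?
Direct substitution at x = 0 gives -1.

Final answer: -1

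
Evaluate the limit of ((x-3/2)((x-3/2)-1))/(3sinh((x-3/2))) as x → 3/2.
Both numerator and denominator → 0 as x → 3/2; this is a 0/0 indeterminate form.
Expand each to leading order near x = 3/2: numerator ~ -(x - 3/2), denominator ~ 3·(x - 3/2).
The limit of the ratio is -1/3.

Final answer: -1/3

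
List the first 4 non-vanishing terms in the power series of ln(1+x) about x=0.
-x^4/4 + x^3/3 - x^2/2 + x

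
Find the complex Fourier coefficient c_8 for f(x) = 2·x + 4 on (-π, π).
Compute the real Fourier coefficients first: a_8 = 0, b_8 = -1/2.
Then c_8 = (a_8 − i·b_8)/2 = i/4.

Final answer: i/4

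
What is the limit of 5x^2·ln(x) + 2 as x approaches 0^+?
The product is a 0·∞ indeterminate form at x → 0⁺.
Rewrite the product as 5·ln(x) / x^(-2) and apply L'Hôpital, or use the standard hierarchy x^(-2) ≫ |ln x| as x → 0⁺.
The indeterminate product → 0, so the limit = 2.

Final answer: 2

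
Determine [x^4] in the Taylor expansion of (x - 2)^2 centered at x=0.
Expand to order 4: (x - 2)^2 = x^2 - 4·x + 4 + O(x^5).
The coefficient of x^4 is 0.

Final answer: 0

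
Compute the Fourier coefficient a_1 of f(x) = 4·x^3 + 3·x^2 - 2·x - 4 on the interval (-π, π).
a_1 = (1/π) ∫_{-π}^{π} f(x)·cos(1x) dx.
Evaluate the integral (use parity and integration by parts as needed): a_1 = -12.

Final answer: -12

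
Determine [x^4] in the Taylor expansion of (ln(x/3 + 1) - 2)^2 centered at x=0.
Expand to order 4: (ln(x/3 + 1) - 2)^2 = 23·x^4/972 - 7·x^3/81 + x^2/3 - 4·x/3 + 4 + O(x^5).
The coefficient of x^4 is 23/972.

Final answer: 23/972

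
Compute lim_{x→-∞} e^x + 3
Evaluate the dominant behaviour as x → -∞; each term tends to a finite value or vanishes.
Limit = 3.

Final answer: 3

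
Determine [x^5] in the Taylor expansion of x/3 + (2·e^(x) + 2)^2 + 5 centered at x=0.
Expand to order 5: x/3 + (2·e^(x) + 2)^2 + 5 = 17·x^5/15 + 3·x^4 + 20·x^3/3 + 12·x^2 + 49·x/3 + 21 + O(x^6).
The coefficient of x^5 is 17/15.

Final answer: 17/15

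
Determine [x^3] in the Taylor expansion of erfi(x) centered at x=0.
Expand to order 3: erfi(x) = 2·x^3/(3·√(π)) + 2·x/√(π) + O(x^4).
The coefficient of x^3 is 2/(3·√(π)).

Final answer: 2/(3·√(π))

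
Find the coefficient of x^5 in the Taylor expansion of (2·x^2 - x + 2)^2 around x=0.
Expand to order 5: (2·x^2 - x + 2)^2 = 4·x^4 - 4·x^3 + 9·x^2 - 4·x + 4 + O(x^6).
The coefficient of x^5 is 0.

Final answer: 0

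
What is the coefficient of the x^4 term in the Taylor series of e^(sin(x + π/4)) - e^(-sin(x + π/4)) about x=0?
Expand to order 4: e^(sin(x + π/4)) - e^(-sin(x + π/4)) = x^4·(-√(2)·e^(√(2)/2)/24 - √(2)·e^(-√(2)/2)/24 - e^(√(2)/2)/96 + e^(-√(2)/2)/96) + x^3·(-e^(√(2)/2)/4 - √(2)·e^(√(2)/2)/24 - √(2)·e^(-√(2)/2)/24 + e^(-√(2)/2)/4) + x^2·(-√(2)·e^(√(2)/2)/4 - √(2)·e^(-√(2)/2)/4 - e^(-√(2)/2)/4 + e^(√(2)/2)/4) + x·(√(2)·e^(-√(2)/2)/2 + √(2)·e^(√(2)/2)/2) - e^(-√(2)/2) + e^(√(2)/2) + O(x^5).
The coefficient of x^4 is -√(2)·e^(√(2)/2)/24 - √(2)·e^(-√(2)/2)/24 - e^(√(2)/2)/96 + e^(-√(2)/2)/96.

Final answer: -√(2)·e^(√(2)/2)/24 - √(2)·e^(-√(2)/2)/24 - e^(√(2)/2)/96 + e^(-√(2)/2)/96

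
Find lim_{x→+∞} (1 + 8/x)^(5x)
As x → +∞: write (1 + 8/x)^(5x) = ((1 + 8/x)^x)^5 → (e^8)^5 = e^40.
Limit = e^(40).

Final answer: e^(40)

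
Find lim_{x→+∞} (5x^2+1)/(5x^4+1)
This is an ∞/∞ indeterminate form as x → +∞.
Divide numerator and denominator by x^4 and let the lower-order terms vanish; the numerator's degree 2 is below the denominator's degree 4, so the quotient → 0.
Limit = 0.

Final answer: 0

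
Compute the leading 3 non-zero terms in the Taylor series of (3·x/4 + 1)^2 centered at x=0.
9·x^2/16 + 3·x/2 + 1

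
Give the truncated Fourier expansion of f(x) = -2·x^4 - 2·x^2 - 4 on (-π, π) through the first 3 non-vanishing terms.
(-88 + 16·π^2)·cos(x) + (4 - 4·π^2)·cos(2·x) - 2·π^4/5 - 2·π^2/3 - 4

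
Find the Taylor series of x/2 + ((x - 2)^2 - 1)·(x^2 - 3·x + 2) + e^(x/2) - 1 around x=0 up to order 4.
385·x^4/384 - 335·x^3/48 + 137·x^2/8 - 16·x + 6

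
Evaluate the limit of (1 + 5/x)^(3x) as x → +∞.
As x → +∞: write (1 + 5/x)^(3x) = ((1 + 5/x)^x)^3 → (e^5)^3 = e^15.
Limit = e^(15).

Final answer: e^(15)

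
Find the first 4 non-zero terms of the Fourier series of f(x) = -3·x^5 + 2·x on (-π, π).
(-716 - 6·π^4 + 120·π^2)·sin(x) + (-15·π^2 + 41/2 + 3·π^4)·sin(2·x) + (-2·π^4 - 44/27 + 40·π^2/9)·sin(3·x) + (-15·π^2/8 - 19/64 + 3·π^4/2)·sin(4·x)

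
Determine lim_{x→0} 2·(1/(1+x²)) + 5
Direct substitution at x = 0 gives 7.

Final answer: 7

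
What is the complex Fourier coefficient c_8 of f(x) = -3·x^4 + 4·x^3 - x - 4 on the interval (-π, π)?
Compute the real Fourier coefficients first: a_8 = 9/256 - 3·π^2/8, b_8 = 11/32 - π^2.
Then c_8 = (a_8 − i·b_8)/2 = -3·π^2/16 + 9/512 - 11·i/64 + i·π^2/2.

Final answer: -3·π^2/16 + 9/512 - 11·i/64 + i·π^2/2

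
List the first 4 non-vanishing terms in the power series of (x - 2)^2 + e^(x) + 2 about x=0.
x^3/6 + 3·x^2/2 - 3·x + 7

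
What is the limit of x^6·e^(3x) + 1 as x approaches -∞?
The product is a 0·∞ indeterminate form at x → -∞.
Rewrite the product as x^6 / e^(-3x) (an ∞/∞ form) and apply L'Hôpital, or use the standard hierarchy e^(3|x|) ≫ |x^6| as x → -∞.
The indeterminate product → 0, so the limit = 1.

Final answer: 1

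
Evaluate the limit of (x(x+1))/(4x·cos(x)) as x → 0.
Both numerator and denominator → 0 as x → 0; this is a 0/0 indeterminate form.
Expand each to leading order near x = 0: numerator ~ x, denominator ~ 4·x.
The limit of the ratio is 1/4.

Final answer: 1/4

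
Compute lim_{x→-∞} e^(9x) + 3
Evaluate the dominant behaviour as x → -∞; each term tends to a finite value or vanishes.
Limit = 3.

Final answer: 3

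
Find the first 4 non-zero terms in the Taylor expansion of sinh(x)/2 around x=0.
x^7/10080 + x^5/240 + x^3/12 + x/2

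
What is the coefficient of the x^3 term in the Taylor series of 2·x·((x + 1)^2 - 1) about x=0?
Expand to order 3: 2·x·((x + 1)^2 - 1) = 2·x^3 + 4·x^2 + O(x^4).
The coefficient of x^3 is 2.

Final answer: 2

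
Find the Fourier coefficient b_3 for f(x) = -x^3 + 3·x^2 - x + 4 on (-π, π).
b_3 = (1/π) ∫_{-π}^{π} f(x)·sin(3x) dx.
Evaluate the integral (use parity and integration by parts as needed): b_3 = -2·π^2/3 - 2/9.

Final answer: -2·π^2/3 - 2/9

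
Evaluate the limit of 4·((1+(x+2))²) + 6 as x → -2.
Direct substitution at x = -2 gives 10.

Final answer: 10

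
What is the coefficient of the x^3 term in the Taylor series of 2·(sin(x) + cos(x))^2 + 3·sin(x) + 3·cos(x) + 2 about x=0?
Expand to order 3: 2·(sin(x) + cos(x))^2 + 3·sin(x) + 3·cos(x) + 2 = -19·x^3/6 - 3·x^2/2 + 7·x + 7 + O(x^4).
The coefficient of x^3 is -19/6.

Final answer: -19/6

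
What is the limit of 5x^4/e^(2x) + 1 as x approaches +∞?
The quotient is an ∞/∞ indeterminate form as x → +∞.
The exponential denominator e^(2x) dominates the polynomial numerator (e^x ≫ x^4 as x → ∞), so the quotient → 0.
Adding the constant: 0 + 1 = 1. Limit = 1.

Final answer: 1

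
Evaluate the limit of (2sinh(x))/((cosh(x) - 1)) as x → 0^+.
Both numerator and denominator → 0 as x → 0^+; this is a 0/0 indeterminate form.
Expand each to leading order near x = 0: numerator ~ 2·x, denominator ~ x^2/2.
The limit of the ratio is ∞.

Final answer: ∞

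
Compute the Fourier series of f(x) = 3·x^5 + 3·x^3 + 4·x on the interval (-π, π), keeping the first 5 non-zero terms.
(-114·π^2 + 6·π^4 + 692)·sin(x) + (-3·π^4 - 22 + 12·π^2)·sin(2·x) + (-22·π^2/9 + 116/27 + 2·π^4)·sin(3·x) + (-3·π^4/2 - 137/64 + 3·π^2/8)·sin(4·x) + (964/625 + 6·π^2/25 + 6·π^4/5)·sin(5·x)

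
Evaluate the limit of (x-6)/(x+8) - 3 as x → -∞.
Evaluate the dominant behaviour as x → -∞; each term tends to a finite value or vanishes.
Limit = -2.

Final answer: -2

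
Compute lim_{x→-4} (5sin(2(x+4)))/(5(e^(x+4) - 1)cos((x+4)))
Both numerator and denominator → 0 as x → -4; this is a 0/0 indeterminate form.
Expand each to leading order near x = -4: numerator ~ 10·(x + 4), denominator ~ 5·(x + 4).
The limit of the ratio is 2.

Final answer: 2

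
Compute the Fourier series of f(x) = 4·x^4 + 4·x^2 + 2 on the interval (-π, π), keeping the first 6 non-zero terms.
(176 - 32·π^2)·cos(x) + (-8 + 8·π^2)·cos(2·x) + (16/27 - 32·π^2/9)·cos(3·x) + (1/4 + 2·π^2)·cos(4·x) + (-32·π^2/25 - 208/625)·cos(5·x) + 2 + 4·π^2/3 + 4·π^4/5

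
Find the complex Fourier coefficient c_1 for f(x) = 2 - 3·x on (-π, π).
Compute the real Fourier coefficients first: a_1 = 0, b_1 = -6.
Then c_1 = (a_1 − i·b_1)/2 = 3·i.

Final answer: 3·i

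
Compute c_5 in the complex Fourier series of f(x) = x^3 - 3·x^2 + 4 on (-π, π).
Compute the real Fourier coefficients first: a_5 = 12/25, b_5 = -12/125 + 2·π^2/5.
Then c_5 = (a_5 − i·b_5)/2 = 6/25 - i·π^2/5 + 6·i/125.

Final answer: 6/25 - i·π^2/5 + 6·i/125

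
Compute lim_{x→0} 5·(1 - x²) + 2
Direct substitution at x = 0 gives 7.

Final answer: 7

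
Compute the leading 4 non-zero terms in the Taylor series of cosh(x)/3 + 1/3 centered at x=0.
x^6/2160 + x^4/72 + x^2/6 + 2/3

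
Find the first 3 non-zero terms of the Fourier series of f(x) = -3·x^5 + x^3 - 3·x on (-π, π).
(-738 - 6·π^4 + 122·π^2)·sin(x) + (-16·π^2 + 27 + 3·π^4)·sin(2·x) + (-2·π^4 - 146/27 + 46·π^2/9)·sin(3·x)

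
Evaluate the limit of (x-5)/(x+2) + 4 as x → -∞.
Evaluate the dominant behaviour as x → -∞; each term tends to a finite value or vanishes.
Limit = 5.

Final answer: 5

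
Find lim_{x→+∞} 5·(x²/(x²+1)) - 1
Evaluate the dominant behaviour as x → +∞; each term tends to a finite value or vanishes.
Limit = 4.

Final answer: 4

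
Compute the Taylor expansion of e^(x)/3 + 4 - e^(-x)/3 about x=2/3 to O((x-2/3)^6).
(-1 + e^(4/3) + 12·e^(2/3))·e^(-2/3)/3 + (1 + e^(4/3))·e^(-2/3)·(x - 2/3)/3 + (-1 + e^(4/3))·e^(-2/3)·(x - 2/3)^2/6 + (1 + e^(4/3))·e^(-2/3)·(x - 2/3)^3/18 + (-1 + e^(4/3))·e^(-2/3)·(x - 2/3)^4/72 + (1 + e^(4/3))·e^(-2/3)·(x - 2/3)^5/360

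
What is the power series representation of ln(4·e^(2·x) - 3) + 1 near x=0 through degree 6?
-282256·x^6/15 + 3248·x^5 - 584·x^4 + 112·x^3 - 24·x^2 + 8·x + 1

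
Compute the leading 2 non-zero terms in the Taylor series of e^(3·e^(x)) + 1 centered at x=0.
3·x·e^(3) + 1 + e^(3)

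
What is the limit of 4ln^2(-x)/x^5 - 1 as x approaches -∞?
The quotient is an ∞/∞ indeterminate form as x → -∞.
Compare growth rates of the dominant terms (exponentials ≫ polynomials ≫ logarithms), or apply L'Hôpital's rule; the quotient → 0.
Adding the constant: 0 - 1 = -1. Limit = -1.

Final answer: -1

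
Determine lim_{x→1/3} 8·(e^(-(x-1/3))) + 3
Direct substitution at x = 1/3 gives 11.

Final answer: 11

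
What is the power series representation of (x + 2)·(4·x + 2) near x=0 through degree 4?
4·x^2 + 10·x + 4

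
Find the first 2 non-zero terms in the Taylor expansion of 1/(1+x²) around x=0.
1 - x^2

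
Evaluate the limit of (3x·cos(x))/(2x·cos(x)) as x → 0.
Both numerator and denominator → 0 as x → 0; this is a 0/0 indeterminate form.
Expand each to leading order near x = 0: numerator ~ 3·x, denominator ~ 2·x.
The limit of the ratio is 3/2.

Final answer: 3/2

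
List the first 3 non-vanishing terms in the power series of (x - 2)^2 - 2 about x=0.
x^2 - 4·x + 2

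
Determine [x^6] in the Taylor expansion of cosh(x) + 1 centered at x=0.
Expand to order 6: cosh(x) + 1 = x^6/720 + x^4/24 + x^2/2 + 2 + O(x^7).
The coefficient of x^6 is 1/720.

Final answer: 1/720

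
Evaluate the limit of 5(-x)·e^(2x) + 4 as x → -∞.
The product is a 0·∞ indeterminate form at x → -∞.
Rewrite the product as 5(-x) / e^(-2x) (an ∞/∞ form) and apply L'Hôpital, or use the standard hierarchy e^(2|x|) ≫ |(-x)| as x → -∞.
The indeterminate product → 0, so the limit = 4.

Final answer: 4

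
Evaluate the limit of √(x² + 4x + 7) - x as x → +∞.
As x → +∞: multiply by the conjugate to get (4x+7)/(√(x²+4x+7)+x); the denominator ~ 2x, so the limit is 4/2 = 2.
Limit = 2.

Final answer: 2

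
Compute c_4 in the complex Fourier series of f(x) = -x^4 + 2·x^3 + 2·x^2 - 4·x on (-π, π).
Compute the real Fourier coefficients first: a_4 = 11/16 - π^2/2, b_4 = 19/8 - π^2.
Then c_4 = (a_4 − i·b_4)/2 = -π^2/4 + 11/32 - 19·i/16 + i·π^2/2.

Final answer: -π^2/4 + 11/32 - 19·i/16 + i·π^2/2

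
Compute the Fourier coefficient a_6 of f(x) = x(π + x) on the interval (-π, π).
a_6 = (1/π) ∫_{-π}^{π} f(x)·cos(6x) dx.
Evaluate the integral (use parity and integration by parts as needed): a_6 = 1/9.

Final answer: 1/9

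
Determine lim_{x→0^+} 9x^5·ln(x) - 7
The product is a 0·∞ indeterminate form at x → 0⁺.
Rewrite the product as 9·ln(x) / x^(-5) and apply L'Hôpital, or use the standard hierarchy x^(-5) ≫ |ln x| as x → 0⁺.
The indeterminate product → 0, so the limit = -7.

Final answer: -7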